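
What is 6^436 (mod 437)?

118

6^1 ≡ 6 (mod 437)
6^2 ≡ 6^2 = 36 ≡ 36 (mod 437)
6^4 ≡ 36^2 = 1296 ≡ 422 (mod 437)
6^8 ≡ 422^2 = 178084 ≡ 225 (mod 437)
6^16 ≡ 225^2 = 50625 ≡ 370 (mod 437)
6^32 ≡ 370^2 = 136900 ≡ 119 (mod 437)
6^64 ≡ 119^2 = 14161 ≡ 177 (mod 437)
6^128 ≡ 177^2 = 31329 ≡ 302 (mod 437)
6^256 ≡ 302^2 = 91204 ≡ 308 (mod 437)
436 = 256 + 128 + 32 + 16 + 4 in binary powers of 2.
So 6^436 ≡ 308 · 302 · 119 · 370 · 422 ≡ 118 (mod 437).
Since 118 ≠ 1, base 6 is a Fermat witness: 437 is composite.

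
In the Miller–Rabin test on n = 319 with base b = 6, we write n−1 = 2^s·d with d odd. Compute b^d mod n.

319 − 1 = 318 = 2^1 · 159, so d = 159.
6^1 ≡ 6 (mod 319)
6^2 ≡ 6^2 = 36 ≡ 36 (mod 319)
6^4 ≡ 36^2 = 1296 ≡ 20 (mod 319)
6^8 ≡ 20^2 = 400 ≡ 81 (mod 319)
6^16 ≡ 81^2 = 6561 ≡ 181 (mod 319)
6^32 ≡ 181^2 = 32761 ≡ 223 (mod 319)
6^64 ≡ 223^2 = 49729 ≡ 284 (mod 319)
6^128 ≡ 284^2 = 80656 ≡ 268 (mod 319)
159 = 128 + 16 + 8 + 4 + 2 + 1 in binary powers of 2.
So 6^159 ≡ 268 · 181 · 81 · 20 · 36 · 6 ≡ 178 (mod 319).
Squaring chain: 178; never reaches −1, so base 6 is a Miller–Rabin witness that 319 is composite.

178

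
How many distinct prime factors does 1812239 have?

5

1812239 = 11 · 164749
164749 = 13 · 12673
12673 = 19 · 667
667 = 23 · 29
1812239 = 11 · 13 · 19 · 23 · 29, which has 5 distinct prime factors.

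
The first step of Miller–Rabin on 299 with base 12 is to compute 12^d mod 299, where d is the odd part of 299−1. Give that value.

299 − 1 = 298 = 2^1 · 149, so d = 149.
12^1 ≡ 12 (mod 299)
12^2 ≡ 12^2 = 144 ≡ 144 (mod 299)
12^4 ≡ 144^2 = 20736 ≡ 105 (mod 299)
12^8 ≡ 105^2 = 11025 ≡ 261 (mod 299)
12^16 ≡ 261^2 = 68121 ≡ 248 (mod 299)
12^32 ≡ 248^2 = 61504 ≡ 209 (mod 299)
12^64 ≡ 209^2 = 43681 ≡ 27 (mod 299)
12^128 ≡ 27^2 = 729 ≡ 131 (mod 299)
149 = 128 + 16 + 4 + 1 in binary powers of 2.
So 12^149 ≡ 131 · 248 · 105 · 12 ≡ 285 (mod 299).
Squaring chain: 285; never reaches −1, so base 12 is a Miller–Rabin witness that 299 is composite.

285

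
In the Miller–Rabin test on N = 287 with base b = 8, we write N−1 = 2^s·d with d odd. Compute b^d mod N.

225

287 − 1 = 286 = 2^1 · 143, so d = 143.
8^1 ≡ 8 (mod 287)
8^2 ≡ 8^2 = 64 ≡ 64 (mod 287)
8^4 ≡ 64^2 = 4096 ≡ 78 (mod 287)
8^8 ≡ 78^2 = 6084 ≡ 57 (mod 287)
8^16 ≡ 57^2 = 3249 ≡ 92 (mod 287)
8^32 ≡ 92^2 = 8464 ≡ 141 (mod 287)
8^64 ≡ 141^2 = 19881 ≡ 78 (mod 287)
8^128 ≡ 78^2 = 6084 ≡ 57 (mod 287)
143 = 128 + 8 + 4 + 2 + 1 in binary powers of 2.
So 8^143 ≡ 57 · 57 · 78 · 64 · 8 ≡ 225 (mod 287).
Squaring chain: 225; never reaches −1, so base 8 is a Miller–Rabin witness that 287 is composite.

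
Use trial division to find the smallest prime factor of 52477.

52477 is odd.
Digit sum 25, not divisible by 3.
Ends in 7: not divisible by 5.
7: 52477 = 7·7496 + 5
11: 52477 = 11·4770 + 7
13: 52477 = 13·4036 + 9
17: 52477 = 17·3086 + 15
19: 52477 = 19·2761 + 18
23: 52477 = 23·2281 + 14
29: 52477 = 29·1809 + 16
31: 52477 = 31·1692 + 25
37: 52477 = 37·1418 + 11
41: 52477 = 41·1279 + 38
43: 52477 = 43·1220 + 17
47: 52477 = 47·1116 + 25
53: 52477 = 53·990 + 7
59: 52477 = 59·889 + 26
61: 52477 = 61·860 + 17
67: 52477 = 67·783 + 16
71: 52477 = 71·739 + 8
73: 52477 = 73·718 + 63
79: 52477 = 79·664 + 21
83: 52477 = 83·632 + 21
89: 52477 = 89·589 + 56
97: 52477 = 97·541

97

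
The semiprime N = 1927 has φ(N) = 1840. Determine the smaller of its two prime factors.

φ(n) = (p−1)(q−1) = n − (p+q) + 1, so p + q = 1927 − 1840 + 1 = 88.
p and q are the roots of t² − 88t + 1927 = 0.
Discriminant: 88² − 4·1927 = 7744 − 7708 = 36; √36 = 6.
q = (88 − 6)/2 = 41, p = (88 + 6)/2 = 47.
Check: 41 · 47 = 1927.

41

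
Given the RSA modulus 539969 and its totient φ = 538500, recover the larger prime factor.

751

φ(n) = (p−1)(q−1) = n − (p+q) + 1, so p + q = 539969 − 538500 + 1 = 1470.
p and q are the roots of t² − 1470t + 539969 = 0.
Discriminant: 1470² − 4·539969 = 2160900 − 2159876 = 1024; √1024 = 32.
q = (1470 − 32)/2 = 719, p = (1470 + 32)/2 = 751.
Check: 719 · 751 = 539969.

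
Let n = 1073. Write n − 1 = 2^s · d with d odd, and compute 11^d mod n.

677

1073 − 1 = 1072 = 2^4 · 67, so d = 67.
11^1 ≡ 11 (mod 1073)
11^2 ≡ 11^2 = 121 ≡ 121 (mod 1073)
11^4 ≡ 121^2 = 14641 ≡ 692 (mod 1073)
11^8 ≡ 692^2 = 478864 ≡ 306 (mod 1073)
11^16 ≡ 306^2 = 93636 ≡ 285 (mod 1073)
11^32 ≡ 285^2 = 81225 ≡ 750 (mod 1073)
11^64 ≡ 750^2 = 562500 ≡ 248 (mod 1073)
67 = 64 + 2 + 1 in binary powers of 2.
So 11^67 ≡ 248 · 121 · 11 ≡ 677 (mod 1073).
Squaring chain: 677 → 158 → 285 → 750; never reaches −1, so base 11 is a Miller–Rabin witness that 1073 is composite.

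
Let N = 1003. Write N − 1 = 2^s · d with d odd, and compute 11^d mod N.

1003 − 1 = 1002 = 2^1 · 501, so d = 501.
11^1 ≡ 11 (mod 1003)
11^2 ≡ 11^2 = 121 ≡ 121 (mod 1003)
11^4 ≡ 121^2 = 14641 ≡ 599 (mod 1003)
11^8 ≡ 599^2 = 358801 ≡ 730 (mod 1003)
11^16 ≡ 730^2 = 532900 ≡ 307 (mod 1003)
11^32 ≡ 307^2 = 94249 ≡ 970 (mod 1003)
11^64 ≡ 970^2 = 940900 ≡ 86 (mod 1003)
11^128 ≡ 86^2 = 7396 ≡ 375 (mod 1003)
11^256 ≡ 375^2 = 140625 ≡ 205 (mod 1003)
501 = 256 + 128 + 64 + 32 + 16 + 4 + 1 in binary powers of 2.
So 11^501 ≡ 205 · 375 · 86 · 970 · 307 · 599 · 11 ≡ 214 (mod 1003).
Squaring chain: 214; never reaches −1, so base 11 is a Miller–Rabin witness that 1003 is composite.

214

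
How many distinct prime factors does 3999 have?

3999 = 3 · 1333
1333 = 31 · 43
3999 = 3 · 31 · 43, which has 3 distinct prime factors.

3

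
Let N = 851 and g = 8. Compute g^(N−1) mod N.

788

8^1 ≡ 8 (mod 851)
8^2 ≡ 8^2 = 64 ≡ 64 (mod 851)
8^4 ≡ 64^2 = 4096 ≡ 692 (mod 851)
8^8 ≡ 692^2 = 478864 ≡ 602 (mod 851)
8^16 ≡ 602^2 = 362404 ≡ 729 (mod 851)
8^32 ≡ 729^2 = 531441 ≡ 417 (mod 851)
8^64 ≡ 417^2 = 173889 ≡ 285 (mod 851)
8^128 ≡ 285^2 = 81225 ≡ 380 (mod 851)
8^256 ≡ 380^2 = 144400 ≡ 581 (mod 851)
8^512 ≡ 581^2 = 337561 ≡ 565 (mod 851)
850 = 512 + 256 + 64 + 16 + 2 in binary powers of 2.
So 8^850 ≡ 565 · 581 · 285 · 729 · 64 ≡ 788 (mod 851).
Since 788 ≠ 1, base 8 is a Fermat witness: 851 is composite.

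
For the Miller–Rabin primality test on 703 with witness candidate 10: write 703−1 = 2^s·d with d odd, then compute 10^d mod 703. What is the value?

703 − 1 = 702 = 2^1 · 351, so d = 351.
10^1 ≡ 10 (mod 703)
10^2 ≡ 10^2 = 100 ≡ 100 (mod 703)
10^4 ≡ 100^2 = 10000 ≡ 158 (mod 703)
10^8 ≡ 158^2 = 24964 ≡ 359 (mod 703)
10^16 ≡ 359^2 = 128881 ≡ 232 (mod 703)
10^32 ≡ 232^2 = 53824 ≡ 396 (mod 703)
10^64 ≡ 396^2 = 156816 ≡ 47 (mod 703)
10^128 ≡ 47^2 = 2209 ≡ 100 (mod 703)
10^256 ≡ 100^2 = 10000 ≡ 158 (mod 703)
351 = 256 + 64 + 16 + 8 + 4 + 2 + 1 in binary powers of 2.
So 10^351 ≡ 158 · 47 · 232 · 359 · 158 · 100 · 10 ≡ 75 (mod 703).
Squaring chain: 75; never reaches −1, so base 10 is a Miller–Rabin witness that 703 is composite.

75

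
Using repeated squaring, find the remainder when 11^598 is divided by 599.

1

11^1 ≡ 11 (mod 599)
11^2 ≡ 11^2 = 121 ≡ 121 (mod 599)
11^4 ≡ 121^2 = 14641 ≡ 265 (mod 599)
11^8 ≡ 265^2 = 70225 ≡ 142 (mod 599)
11^16 ≡ 142^2 = 20164 ≡ 397 (mod 599)
11^32 ≡ 397^2 = 157609 ≡ 72 (mod 599)
11^64 ≡ 72^2 = 5184 ≡ 392 (mod 599)
11^128 ≡ 392^2 = 153664 ≡ 320 (mod 599)
11^256 ≡ 320^2 = 102400 ≡ 570 (mod 599)
11^512 ≡ 570^2 = 324900 ≡ 242 (mod 599)
598 = 512 + 64 + 16 + 4 + 2 in binary powers of 2.
So 11^598 ≡ 242 · 392 · 397 · 265 · 121 ≡ 1 (mod 599).
Since the result is 1, base 11 gives no evidence that 599 is composite.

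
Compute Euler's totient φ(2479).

Factor: 2479 = 37 · 67.
φ(2479) = (37−1) · (67−1) = 36 · 66 = 2376.

2376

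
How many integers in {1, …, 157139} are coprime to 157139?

Factor: 157139 = 31 · 37 · 137.
φ(157139) = (31−1) · (37−1) · (137−1) = 30 · 36 · 136 = 146880.

146880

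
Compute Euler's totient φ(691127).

Factor: 691127 = 23 · 151 · 199.
φ(691127) = (23−1) · (151−1) · (199−1) = 22 · 150 · 198 = 653400.

653400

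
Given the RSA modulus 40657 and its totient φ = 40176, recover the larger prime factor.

φ(n) = (p−1)(q−1) = n − (p+q) + 1, so p + q = 40657 − 40176 + 1 = 482.
p and q are the roots of t² − 482t + 40657 = 0.
Discriminant: 482² − 4·40657 = 232324 − 162628 = 69696; √69696 = 264.
q = (482 − 264)/2 = 109, p = (482 + 264)/2 = 373.
Check: 109 · 373 = 40657.

373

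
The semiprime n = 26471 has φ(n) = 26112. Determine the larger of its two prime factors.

257

φ(n) = (p−1)(q−1) = n − (p+q) + 1, so p + q = 26471 − 26112 + 1 = 360.
p and q are the roots of t² − 360t + 26471 = 0.
Discriminant: 360² − 4·26471 = 129600 − 105884 = 23716; √23716 = 154.
q = (360 − 154)/2 = 103, p = (360 + 154)/2 = 257.
Check: 103 · 257 = 26471.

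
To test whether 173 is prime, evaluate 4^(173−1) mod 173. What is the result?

1

4^1 ≡ 4 (mod 173)
4^2 ≡ 4^2 = 16 ≡ 16 (mod 173)
4^4 ≡ 16^2 = 256 ≡ 83 (mod 173)
4^8 ≡ 83^2 = 6889 ≡ 142 (mod 173)
4^16 ≡ 142^2 = 20164 ≡ 96 (mod 173)
4^32 ≡ 96^2 = 9216 ≡ 47 (mod 173)
4^64 ≡ 47^2 = 2209 ≡ 133 (mod 173)
4^128 ≡ 133^2 = 17689 ≡ 43 (mod 173)
172 = 128 + 32 + 8 + 4 in binary powers of 2.
So 4^172 ≡ 43 · 47 · 142 · 83 ≡ 1 (mod 173).
Since the result is 1, base 4 gives no evidence that 173 is composite.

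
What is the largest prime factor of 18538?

18538 = 2 · 9269
9269 = 13 · 713
713 = 23 · 31
31 is prime.
So 18538 = 2 · 13 · 23 · 31; the largest prime factor is 31.

31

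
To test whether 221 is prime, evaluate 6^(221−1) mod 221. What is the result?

6^1 ≡ 6 (mod 221)
6^2 ≡ 6^2 = 36 ≡ 36 (mod 221)
6^4 ≡ 36^2 = 1296 ≡ 191 (mod 221)
6^8 ≡ 191^2 = 36481 ≡ 16 (mod 221)
6^16 ≡ 16^2 = 256 ≡ 35 (mod 221)
6^32 ≡ 35^2 = 1225 ≡ 120 (mod 221)
6^64 ≡ 120^2 = 14400 ≡ 35 (mod 221)
6^128 ≡ 35^2 = 1225 ≡ 120 (mod 221)
220 = 128 + 64 + 16 + 8 + 4 in binary powers of 2.
So 6^220 ≡ 120 · 35 · 35 · 16 · 191 ≡ 217 (mod 221).
Since 217 ≠ 1, base 6 is a Fermat witness: 221 is composite.

217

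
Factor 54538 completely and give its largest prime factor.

54538 = 2 · 27269
27269 = 11 · 2479
2479 = 37 · 67
67 is prime.
So 54538 = 2 · 11 · 37 · 67; the largest prime factor is 67.

67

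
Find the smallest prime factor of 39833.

39833 is odd.
Digit sum 26, not divisible by 3.
Ends in 3: not divisible by 5.
7: 39833 = 7·5690 + 3
11: 39833 = 11·3621 + 2
13: 39833 = 13·3064 + 1
17: 39833 = 17·2343 + 2
19: 39833 = 19·2096 + 9
23: 39833 = 23·1731 + 20
29: 39833 = 29·1373 + 16
31: 39833 = 31·1284 + 29
37: 39833 = 37·1076 + 21
41: 39833 = 41·971 + 22
43: 39833 = 43·926 + 15
47: 39833 = 47·847 + 24
53: 39833 = 53·751 + 30
59: 39833 = 59·675 + 8
61: 39833 = 61·653

61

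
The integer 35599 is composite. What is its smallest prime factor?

97

35599 is odd.
Digit sum 31, not divisible by 3.
Ends in 9: not divisible by 5.
7: 35599 = 7·5085 + 4
11: 35599 = 11·3236 + 3
13: 35599 = 13·2738 + 5
17: 35599 = 17·2094 + 1
19: 35599 = 19·1873 + 12
23: 35599 = 23·1547 + 18
29: 35599 = 29·1227 + 16
31: 35599 = 31·1148 + 11
37: 35599 = 37·962 + 5
41: 35599 = 41·868 + 11
43: 35599 = 43·827 + 38
47: 35599 = 47·757 + 20
53: 35599 = 53·671 + 36
59: 35599 = 59·603 + 22
61: 35599 = 61·583 + 36
67: 35599 = 67·531 + 22
71: 35599 = 71·501 + 28
73: 35599 = 73·487 + 48
79: 35599 = 79·450 + 49
83: 35599 = 83·428 + 75
89: 35599 = 89·399 + 88
97: 35599 = 97·367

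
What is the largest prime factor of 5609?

79

5609 = 71 · 79
79 is prime.
So 5609 = 71 · 79; the largest prime factor is 79.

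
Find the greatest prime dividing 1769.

1769 = 29 · 61
61 is prime.
So 1769 = 29 · 61; the largest prime factor is 61.

61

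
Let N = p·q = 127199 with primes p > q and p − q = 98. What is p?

Since p = q + 98, we have 127199 = q(q + 98), so q² + 98q − 127199 = 0.
Discriminant: 98² + 4·127199 = 9604 + 508796 = 518400; √518400 = 720.
q = (−98 + 720)/2 = 311, and p = q + 98 = 409.
Check: 311 · 409 = 127199.

409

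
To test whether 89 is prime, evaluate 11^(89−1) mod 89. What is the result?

1

11^1 ≡ 11 (mod 89)
11^2 ≡ 11^2 = 121 ≡ 32 (mod 89)
11^4 ≡ 32^2 = 1024 ≡ 45 (mod 89)
11^8 ≡ 45^2 = 2025 ≡ 67 (mod 89)
11^16 ≡ 67^2 = 4489 ≡ 39 (mod 89)
11^32 ≡ 39^2 = 1521 ≡ 8 (mod 89)
11^64 ≡ 8^2 = 64 ≡ 64 (mod 89)
88 = 64 + 16 + 8 in binary powers of 2.
So 11^88 ≡ 64 · 39 · 67 ≡ 1 (mod 89).
Since the result is 1, base 11 gives no evidence that 89 is composite.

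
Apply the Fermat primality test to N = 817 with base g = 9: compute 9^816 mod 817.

9^1 ≡ 9 (mod 817)
9^2 ≡ 9^2 = 81 ≡ 81 (mod 817)
9^4 ≡ 81^2 = 6561 ≡ 25 (mod 817)
9^8 ≡ 25^2 = 625 ≡ 625 (mod 817)
9^16 ≡ 625^2 = 390625 ≡ 99 (mod 817)
9^32 ≡ 99^2 = 9801 ≡ 814 (mod 817)
9^64 ≡ 814^2 = 662596 ≡ 9 (mod 817)
9^128 ≡ 9^2 = 81 ≡ 81 (mod 817)
9^256 ≡ 81^2 = 6561 ≡ 25 (mod 817)
9^512 ≡ 25^2 = 625 ≡ 625 (mod 817)
816 = 512 + 256 + 32 + 16 in binary powers of 2.
So 9^816 ≡ 625 · 25 · 814 · 99 ≡ 752 (mod 817).
Since 752 ≠ 1, base 9 is a Fermat witness: 817 is composite.

752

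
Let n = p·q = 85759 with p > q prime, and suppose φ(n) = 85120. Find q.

φ(n) = (p−1)(q−1) = n − (p+q) + 1, so p + q = 85759 − 85120 + 1 = 640.
p and q are the roots of t² − 640t + 85759 = 0.
Discriminant: 640² − 4·85759 = 409600 − 343036 = 66564; √66564 = 258.
q = (640 − 258)/2 = 191, p = (640 + 258)/2 = 449.
Check: 191 · 449 = 85759.

191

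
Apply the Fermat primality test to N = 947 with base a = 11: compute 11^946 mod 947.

11^1 ≡ 11 (mod 947)
11^2 ≡ 11^2 = 121 ≡ 121 (mod 947)
11^4 ≡ 121^2 = 14641 ≡ 436 (mod 947)
11^8 ≡ 436^2 = 190096 ≡ 696 (mod 947)
11^16 ≡ 696^2 = 484416 ≡ 499 (mod 947)
11^32 ≡ 499^2 = 249001 ≡ 887 (mod 947)
11^64 ≡ 887^2 = 786769 ≡ 759 (mod 947)
11^128 ≡ 759^2 = 576081 ≡ 305 (mod 947)
11^256 ≡ 305^2 = 93025 ≡ 219 (mod 947)
11^512 ≡ 219^2 = 47961 ≡ 611 (mod 947)
946 = 512 + 256 + 128 + 32 + 16 + 2 in binary powers of 2.
So 11^946 ≡ 611 · 219 · 305 · 887 · 499 · 121 ≡ 1 (mod 947).
Since the result is 1, base 11 gives no evidence that 947 is composite.

1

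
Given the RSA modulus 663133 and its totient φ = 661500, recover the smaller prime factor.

φ(n) = (p−1)(q−1) = n − (p+q) + 1, so p + q = 663133 − 661500 + 1 = 1634.
p and q are the roots of t² − 1634t + 663133 = 0.
Discriminant: 1634² − 4·663133 = 2669956 − 2652532 = 17424; √17424 = 132.
q = (1634 − 132)/2 = 751, p = (1634 + 132)/2 = 883.
Check: 751 · 883 = 663133.

751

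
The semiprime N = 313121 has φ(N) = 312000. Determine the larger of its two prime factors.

601

φ(n) = (p−1)(q−1) = n − (p+q) + 1, so p + q = 313121 − 312000 + 1 = 1122.
p and q are the roots of t² − 1122t + 313121 = 0.
Discriminant: 1122² − 4·313121 = 1258884 − 1252484 = 6400; √6400 = 80.
q = (1122 − 80)/2 = 521, p = (1122 + 80)/2 = 601.
Check: 521 · 601 = 313121.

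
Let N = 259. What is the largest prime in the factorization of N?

37

259 = 7 · 37
37 is prime.
So 259 = 7 · 37; the largest prime factor is 37.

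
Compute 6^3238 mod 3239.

6^1 ≡ 6 (mod 3239)
6^2 ≡ 6^2 = 36 ≡ 36 (mod 3239)
6^4 ≡ 36^2 = 1296 ≡ 1296 (mod 3239)
6^8 ≡ 1296^2 = 1679616 ≡ 1814 (mod 3239)
6^16 ≡ 1814^2 = 3290596 ≡ 3011 (mod 3239)
6^32 ≡ 3011^2 = 9066121 ≡ 160 (mod 3239)
6^64 ≡ 160^2 = 25600 ≡ 2927 (mod 3239)
6^128 ≡ 2927^2 = 8567329 ≡ 174 (mod 3239)
6^256 ≡ 174^2 = 30276 ≡ 1125 (mod 3239)
6^512 ≡ 1125^2 = 1265625 ≡ 2415 (mod 3239)
6^1024 ≡ 2415^2 = 5832225 ≡ 2025 (mod 3239)
6^2048 ≡ 2025^2 = 4100625 ≡ 51 (mod 3239)
3238 = 2048 + 1024 + 128 + 32 + 4 + 2 in binary powers of 2.
So 6^3238 ≡ 51 · 2025 · 174 · 160 · 1296 · 36 ≡ 705 (mod 3239).
Since 705 ≠ 1, base 6 is a Fermat witness: 3239 is composite.

705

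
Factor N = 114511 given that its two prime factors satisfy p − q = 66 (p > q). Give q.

Since p = q + 66, we have 114511 = q(q + 66), so q² + 66q − 114511 = 0.
Discriminant: 66² + 4·114511 = 4356 + 458044 = 462400; √462400 = 680.
q = (−66 + 680)/2 = 307, and p = q + 66 = 373.
Check: 307 · 373 = 114511.

307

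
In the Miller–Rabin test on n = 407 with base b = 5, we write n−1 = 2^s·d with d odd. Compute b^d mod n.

279

407 − 1 = 406 = 2^1 · 203, so d = 203.
5^1 ≡ 5 (mod 407)
5^2 ≡ 5^2 = 25 ≡ 25 (mod 407)
5^4 ≡ 25^2 = 625 ≡ 218 (mod 407)
5^8 ≡ 218^2 = 47524 ≡ 312 (mod 407)
5^16 ≡ 312^2 = 97344 ≡ 71 (mod 407)
5^32 ≡ 71^2 = 5041 ≡ 157 (mod 407)
5^64 ≡ 157^2 = 24649 ≡ 229 (mod 407)
5^128 ≡ 229^2 = 52441 ≡ 345 (mod 407)
203 = 128 + 64 + 8 + 2 + 1 in binary powers of 2.
So 5^203 ≡ 345 · 229 · 312 · 25 · 5 ≡ 279 (mod 407).
Squaring chain: 279; never reaches −1, so base 5 is a Miller–Rabin witness that 407 is composite.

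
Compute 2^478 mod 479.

1

2^1 ≡ 2 (mod 479)
2^2 ≡ 2^2 = 4 ≡ 4 (mod 479)
2^4 ≡ 4^2 = 16 ≡ 16 (mod 479)
2^8 ≡ 16^2 = 256 ≡ 256 (mod 479)
2^16 ≡ 256^2 = 65536 ≡ 392 (mod 479)
2^32 ≡ 392^2 = 153664 ≡ 384 (mod 479)
2^64 ≡ 384^2 = 147456 ≡ 403 (mod 479)
2^128 ≡ 403^2 = 162409 ≡ 28 (mod 479)
2^256 ≡ 28^2 = 784 ≡ 305 (mod 479)
478 = 256 + 128 + 64 + 16 + 8 + 4 + 2 in binary powers of 2.
So 2^478 ≡ 305 · 28 · 403 · 392 · 256 · 16 · 4 ≡ 1 (mod 479).
Since the result is 1, base 2 gives no evidence that 479 is composite.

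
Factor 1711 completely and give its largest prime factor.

1711 = 29 · 59
59 is prime.
So 1711 = 29 · 59; the largest prime factor is 59.

59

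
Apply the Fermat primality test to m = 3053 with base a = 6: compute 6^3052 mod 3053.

2113

6^1 ≡ 6 (mod 3053)
6^2 ≡ 6^2 = 36 ≡ 36 (mod 3053)
6^4 ≡ 36^2 = 1296 ≡ 1296 (mod 3053)
6^8 ≡ 1296^2 = 1679616 ≡ 466 (mod 3053)
6^16 ≡ 466^2 = 217156 ≡ 393 (mod 3053)
6^32 ≡ 393^2 = 154449 ≡ 1799 (mod 3053)
6^64 ≡ 1799^2 = 3236401 ≡ 221 (mod 3053)
6^128 ≡ 221^2 = 48841 ≡ 3046 (mod 3053)
6^256 ≡ 3046^2 = 9278116 ≡ 49 (mod 3053)
6^512 ≡ 49^2 = 2401 ≡ 2401 (mod 3053)
6^1024 ≡ 2401^2 = 5764801 ≡ 737 (mod 3053)
6^2048 ≡ 737^2 = 543169 ≡ 2788 (mod 3053)
3052 = 2048 + 512 + 256 + 128 + 64 + 32 + 8 + 4 in binary powers of 2.
So 6^3052 ≡ 2788 · 2401 · 49 · 3046 · 221 · 1799 · 466 · 1296 ≡ 2113 (mod 3053).
Since 2113 ≠ 1, base 6 is a Fermat witness: 3053 is composite.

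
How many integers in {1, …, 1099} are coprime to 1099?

Factor: 1099 = 7 · 157.
φ(1099) = (7−1) · (157−1) = 6 · 156 = 936.

936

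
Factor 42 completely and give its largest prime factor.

7

42 = 2 · 21
21 = 3 · 7
7 is prime.
So 42 = 2 · 3 · 7; the largest prime factor is 7.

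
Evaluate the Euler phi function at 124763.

Factor: 124763 = 17 · 41 · 179.
φ(124763) = (17−1) · (41−1) · (179−1) = 16 · 40 · 178 = 113920.

113920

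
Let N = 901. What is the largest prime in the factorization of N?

901 = 17 · 53
53 is prime.
So 901 = 17 · 53; the largest prime factor is 53.

53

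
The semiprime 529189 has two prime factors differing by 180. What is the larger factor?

823

Since p = q + 180, we have 529189 = q(q + 180), so q² + 180q − 529189 = 0.
Discriminant: 180² + 4·529189 = 32400 + 2116756 = 2149156; √2149156 = 1466.
q = (−180 + 1466)/2 = 643, and p = q + 180 = 823.
Check: 643 · 823 = 529189.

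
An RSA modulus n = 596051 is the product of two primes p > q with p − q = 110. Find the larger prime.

829

Since p = q + 110, we have 596051 = q(q + 110), so q² + 110q − 596051 = 0.
Discriminant: 110² + 4·596051 = 12100 + 2384204 = 2396304; √2396304 = 1548.
q = (−110 + 1548)/2 = 719, and p = q + 110 = 829.
Check: 719 · 829 = 596051.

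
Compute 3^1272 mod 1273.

3^1 ≡ 3 (mod 1273)
3^2 ≡ 3^2 = 9 ≡ 9 (mod 1273)
3^4 ≡ 9^2 = 81 ≡ 81 (mod 1273)
3^8 ≡ 81^2 = 6561 ≡ 196 (mod 1273)
3^16 ≡ 196^2 = 38416 ≡ 226 (mod 1273)
3^32 ≡ 226^2 = 51076 ≡ 156 (mod 1273)
3^64 ≡ 156^2 = 24336 ≡ 149 (mod 1273)
3^128 ≡ 149^2 = 22201 ≡ 560 (mod 1273)
3^256 ≡ 560^2 = 313600 ≡ 442 (mod 1273)
3^512 ≡ 442^2 = 195364 ≡ 595 (mod 1273)
3^1024 ≡ 595^2 = 354025 ≡ 131 (mod 1273)
1272 = 1024 + 128 + 64 + 32 + 16 + 8 in binary powers of 2.
So 3^1272 ≡ 131 · 560 · 149 · 156 · 226 · 196 ≡ 828 (mod 1273).
Since 828 ≠ 1, base 3 is a Fermat witness: 1273 is composite.

828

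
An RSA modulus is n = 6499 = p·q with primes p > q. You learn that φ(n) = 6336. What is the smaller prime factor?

φ(n) = (p−1)(q−1) = n − (p+q) + 1, so p + q = 6499 − 6336 + 1 = 164.
p and q are the roots of t² − 164t + 6499 = 0.
Discriminant: 164² − 4·6499 = 26896 − 25996 = 900; √900 = 30.
q = (164 − 30)/2 = 67, p = (164 + 30)/2 = 97.
Check: 67 · 97 = 6499.

67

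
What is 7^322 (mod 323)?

83

7^1 ≡ 7 (mod 323)
7^2 ≡ 7^2 = 49 ≡ 49 (mod 323)
7^4 ≡ 49^2 = 2401 ≡ 140 (mod 323)
7^8 ≡ 140^2 = 19600 ≡ 220 (mod 323)
7^16 ≡ 220^2 = 48400 ≡ 273 (mod 323)
7^32 ≡ 273^2 = 74529 ≡ 239 (mod 323)
7^64 ≡ 239^2 = 57121 ≡ 273 (mod 323)
7^128 ≡ 273^2 = 74529 ≡ 239 (mod 323)
7^256 ≡ 239^2 = 57121 ≡ 273 (mod 323)
322 = 256 + 64 + 2 in binary powers of 2.
So 7^322 ≡ 273 · 273 · 49 ≡ 83 (mod 323).
Since 83 ≠ 1, base 7 is a Fermat witness: 323 is composite.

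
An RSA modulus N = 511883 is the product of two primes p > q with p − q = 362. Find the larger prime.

919

Since p = q + 362, we have 511883 = q(q + 362), so q² + 362q − 511883 = 0.
Discriminant: 362² + 4·511883 = 131044 + 2047532 = 2178576; √2178576 = 1476.
q = (−362 + 1476)/2 = 557, and p = q + 362 = 919.
Check: 557 · 919 = 511883.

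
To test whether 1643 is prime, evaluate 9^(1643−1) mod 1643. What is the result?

9^1 ≡ 9 (mod 1643)
9^2 ≡ 9^2 = 81 ≡ 81 (mod 1643)
9^4 ≡ 81^2 = 6561 ≡ 1632 (mod 1643)
9^8 ≡ 1632^2 = 2663424 ≡ 121 (mod 1643)
9^16 ≡ 121^2 = 14641 ≡ 1497 (mod 1643)
9^32 ≡ 1497^2 = 2241009 ≡ 1600 (mod 1643)
9^64 ≡ 1600^2 = 2560000 ≡ 206 (mod 1643)
9^128 ≡ 206^2 = 42436 ≡ 1361 (mod 1643)
9^256 ≡ 1361^2 = 1852321 ≡ 660 (mod 1643)
9^512 ≡ 660^2 = 435600 ≡ 205 (mod 1643)
9^1024 ≡ 205^2 = 42025 ≡ 950 (mod 1643)
1642 = 1024 + 512 + 64 + 32 + 8 + 2 in binary powers of 2.
So 9^1642 ≡ 950 · 205 · 206 · 1600 · 121 · 81 ≡ 413 (mod 1643).
Since 413 ≠ 1, base 9 is a Fermat witness: 1643 is composite.

413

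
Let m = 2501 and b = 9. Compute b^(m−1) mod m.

9^1 ≡ 9 (mod 2501)
9^2 ≡ 9^2 = 81 ≡ 81 (mod 2501)
9^4 ≡ 81^2 = 6561 ≡ 1559 (mod 2501)
9^8 ≡ 1559^2 = 2430481 ≡ 2010 (mod 2501)
9^16 ≡ 2010^2 = 4040100 ≡ 985 (mod 2501)
9^32 ≡ 985^2 = 970225 ≡ 2338 (mod 2501)
9^64 ≡ 2338^2 = 5466244 ≡ 1559 (mod 2501)
9^128 ≡ 1559^2 = 2430481 ≡ 2010 (mod 2501)
9^256 ≡ 2010^2 = 4040100 ≡ 985 (mod 2501)
9^512 ≡ 985^2 = 970225 ≡ 2338 (mod 2501)
9^1024 ≡ 2338^2 = 5466244 ≡ 1559 (mod 2501)
9^2048 ≡ 1559^2 = 2430481 ≡ 2010 (mod 2501)
2500 = 2048 + 256 + 128 + 64 + 4 in binary powers of 2.
So 9^2500 ≡ 2010 · 985 · 2010 · 1559 · 1559 ≡ 1 (mod 2501).
Since the result is 1, base 9 gives no evidence that 2501 is composite.

1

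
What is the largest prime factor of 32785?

83

32785 = 5 · 6557
6557 = 79 · 83
83 is prime.
So 32785 = 5 · 79 · 83; the largest prime factor is 83.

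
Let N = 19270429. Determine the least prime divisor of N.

19270429 is odd.
Digit sum 34, not divisible by 3.
Ends in 9: not divisible by 5.
7: 19270429 = 7·2752918 + 3
11: 19270429 = 11·1751857 + 2
13: 19270429 = 13·1482340 + 9
17: 19270429 = 17·1133554 + 11
19: 19270429 = 19·1014233 + 2
23: 19270429 = 23·837844 + 17
29: 19270429 = 29·664497 + 16
31: 19270429 = 31·621626 + 23
37: 19270429 = 37·520822 + 15
41: 19270429 = 41·470010 + 19
43: 19270429 = 43·448149 + 22
47: 19270429 = 47·410009 + 6
53: 19270429 = 53·363593

53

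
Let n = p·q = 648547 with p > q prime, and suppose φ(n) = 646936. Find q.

φ(n) = (p−1)(q−1) = n − (p+q) + 1, so p + q = 648547 − 646936 + 1 = 1612.
p and q are the roots of t² − 1612t + 648547 = 0.
Discriminant: 1612² − 4·648547 = 2598544 − 2594188 = 4356; √4356 = 66.
q = (1612 − 66)/2 = 773, p = (1612 + 66)/2 = 839.
Check: 773 · 839 = 648547.

773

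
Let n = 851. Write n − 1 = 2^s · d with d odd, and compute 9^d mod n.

851 − 1 = 850 = 2^1 · 425, so d = 425.
9^1 ≡ 9 (mod 851)
9^2 ≡ 9^2 = 81 ≡ 81 (mod 851)
9^4 ≡ 81^2 = 6561 ≡ 604 (mod 851)
9^8 ≡ 604^2 = 364816 ≡ 588 (mod 851)
9^16 ≡ 588^2 = 345744 ≡ 238 (mod 851)
9^32 ≡ 238^2 = 56644 ≡ 478 (mod 851)
9^64 ≡ 478^2 = 228484 ≡ 416 (mod 851)
9^128 ≡ 416^2 = 173056 ≡ 303 (mod 851)
9^256 ≡ 303^2 = 91809 ≡ 752 (mod 851)
425 = 256 + 128 + 32 + 8 + 1 in binary powers of 2.
So 9^425 ≡ 752 · 303 · 478 · 588 · 9 ≡ 303 (mod 851).
Squaring chain: 303; never reaches −1, so base 9 is a Miller–Rabin witness that 851 is composite.

303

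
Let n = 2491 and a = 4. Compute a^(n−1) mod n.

4^1 ≡ 4 (mod 2491)
4^2 ≡ 4^2 = 16 ≡ 16 (mod 2491)
4^4 ≡ 16^2 = 256 ≡ 256 (mod 2491)
4^8 ≡ 256^2 = 65536 ≡ 770 (mod 2491)
4^16 ≡ 770^2 = 592900 ≡ 42 (mod 2491)
4^32 ≡ 42^2 = 1764 ≡ 1764 (mod 2491)
4^64 ≡ 1764^2 = 3111696 ≡ 437 (mod 2491)
4^128 ≡ 437^2 = 190969 ≡ 1653 (mod 2491)
4^256 ≡ 1653^2 = 2732409 ≡ 2273 (mod 2491)
4^512 ≡ 2273^2 = 5166529 ≡ 195 (mod 2491)
4^1024 ≡ 195^2 = 38025 ≡ 660 (mod 2491)
4^2048 ≡ 660^2 = 435600 ≡ 2166 (mod 2491)
2490 = 2048 + 256 + 128 + 32 + 16 + 8 + 2 in binary powers of 2.
So 4^2490 ≡ 2166 · 2273 · 1653 · 1764 · 42 · 770 · 16 ≡ 947 (mod 2491).
Since 947 ≠ 1, base 4 is a Fermat witness: 2491 is composite.

947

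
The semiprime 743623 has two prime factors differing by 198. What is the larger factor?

967

Since p = q + 198, we have 743623 = q(q + 198), so q² + 198q − 743623 = 0.
Discriminant: 198² + 4·743623 = 39204 + 2974492 = 3013696; √3013696 = 1736.
q = (−198 + 1736)/2 = 769, and p = q + 198 = 967.
Check: 769 · 967 = 743623.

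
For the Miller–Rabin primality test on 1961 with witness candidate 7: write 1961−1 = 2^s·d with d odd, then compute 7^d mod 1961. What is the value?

1961 − 1 = 1960 = 2^3 · 245, so d = 245.
7^1 ≡ 7 (mod 1961)
7^2 ≡ 7^2 = 49 ≡ 49 (mod 1961)
7^4 ≡ 49^2 = 2401 ≡ 440 (mod 1961)
7^8 ≡ 440^2 = 193600 ≡ 1422 (mod 1961)
7^16 ≡ 1422^2 = 2022084 ≡ 293 (mod 1961)
7^32 ≡ 293^2 = 85849 ≡ 1526 (mod 1961)
7^64 ≡ 1526^2 = 2328676 ≡ 969 (mod 1961)
7^128 ≡ 969^2 = 938961 ≡ 1603 (mod 1961)
245 = 128 + 64 + 32 + 16 + 4 + 1 in binary powers of 2.
So 7^245 ≡ 1603 · 969 · 1526 · 293 · 440 · 7 ≡ 1418 (mod 1961).
Squaring chain: 1418 → 699 → 312; never reaches −1, so base 7 is a Miller–Rabin witness that 1961 is composite.

1418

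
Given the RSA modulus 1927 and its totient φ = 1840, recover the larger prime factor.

47

φ(n) = (p−1)(q−1) = n − (p+q) + 1, so p + q = 1927 − 1840 + 1 = 88.
p and q are the roots of t² − 88t + 1927 = 0.
Discriminant: 88² − 4·1927 = 7744 − 7708 = 36; √36 = 6.
q = (88 − 6)/2 = 41, p = (88 + 6)/2 = 47.
Check: 41 · 47 = 1927.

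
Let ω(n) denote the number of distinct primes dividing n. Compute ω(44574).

44574 = 2 · 22287
22287 = 3 · 7429
7429 = 17 · 437
437 = 19 · 23
44574 = 2 · 3 · 17 · 19 · 23, which has 5 distinct prime factors.

5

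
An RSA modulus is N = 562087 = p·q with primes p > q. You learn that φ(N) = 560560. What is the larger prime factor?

φ(n) = (p−1)(q−1) = n − (p+q) + 1, so p + q = 562087 − 560560 + 1 = 1528.
p and q are the roots of t² − 1528t + 562087 = 0.
Discriminant: 1528² − 4·562087 = 2334784 − 2248348 = 86436; √86436 = 294.
q = (1528 − 294)/2 = 617, p = (1528 + 294)/2 = 911.
Check: 617 · 911 = 562087.

911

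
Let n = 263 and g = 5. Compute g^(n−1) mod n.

1

5^1 ≡ 5 (mod 263)
5^2 ≡ 5^2 = 25 ≡ 25 (mod 263)
5^4 ≡ 25^2 = 625 ≡ 99 (mod 263)
5^8 ≡ 99^2 = 9801 ≡ 70 (mod 263)
5^16 ≡ 70^2 = 4900 ≡ 166 (mod 263)
5^32 ≡ 166^2 = 27556 ≡ 204 (mod 263)
5^64 ≡ 204^2 = 41616 ≡ 62 (mod 263)
5^128 ≡ 62^2 = 3844 ≡ 162 (mod 263)
5^256 ≡ 162^2 = 26244 ≡ 207 (mod 263)
262 = 256 + 4 + 2 in binary powers of 2.
So 5^262 ≡ 207 · 99 · 25 ≡ 1 (mod 263).
Since the result is 1, base 5 gives no evidence that 263 is composite.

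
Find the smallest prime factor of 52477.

52477 is odd.
Digit sum 25, not divisible by 3.
Ends in 7: not divisible by 5.
7: 52477 = 7·7496 + 5
11: 52477 = 11·4770 + 7
13: 52477 = 13·4036 + 9
17: 52477 = 17·3086 + 15
19: 52477 = 19·2761 + 18
23: 52477 = 23·2281 + 14
29: 52477 = 29·1809 + 16
31: 52477 = 31·1692 + 25
37: 52477 = 37·1418 + 11
41: 52477 = 41·1279 + 38
43: 52477 = 43·1220 + 17
47: 52477 = 47·1116 + 25
53: 52477 = 53·990 + 7
59: 52477 = 59·889 + 26
61: 52477 = 61·860 + 17
67: 52477 = 67·783 + 16
71: 52477 = 71·739 + 8
73: 52477 = 73·718 + 63
79: 52477 = 79·664 + 21
83: 52477 = 83·632 + 21
89: 52477 = 89·589 + 56
97: 52477 = 97·541

97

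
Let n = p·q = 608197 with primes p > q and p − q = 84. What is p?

Since p = q + 84, we have 608197 = q(q + 84), so q² + 84q − 608197 = 0.
Discriminant: 84² + 4·608197 = 7056 + 2432788 = 2439844; √2439844 = 1562.
q = (−84 + 1562)/2 = 739, and p = q + 84 = 823.
Check: 739 · 823 = 608197.

823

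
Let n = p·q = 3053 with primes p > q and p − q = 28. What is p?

71

Since p = q + 28, we have 3053 = q(q + 28), so q² + 28q − 3053 = 0.
Discriminant: 28² + 4·3053 = 784 + 12212 = 12996; √12996 = 114.
q = (−28 + 114)/2 = 43, and p = q + 28 = 71.
Check: 43 · 71 = 3053.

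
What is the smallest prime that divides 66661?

66661 is odd.
Digit sum 25, not divisible by 3.
Ends in 1: not divisible by 5.
7: 66661 = 7·9523

7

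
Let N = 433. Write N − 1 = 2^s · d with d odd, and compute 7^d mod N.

265

433 − 1 = 432 = 2^4 · 27, so d = 27.
7^1 ≡ 7 (mod 433)
7^2 ≡ 7^2 = 49 ≡ 49 (mod 433)
7^4 ≡ 49^2 = 2401 ≡ 236 (mod 433)
7^8 ≡ 236^2 = 55696 ≡ 272 (mod 433)
7^16 ≡ 272^2 = 73984 ≡ 374 (mod 433)
27 = 16 + 8 + 2 + 1 in binary powers of 2.
So 7^27 ≡ 374 · 272 · 49 · 7 ≡ 265 (mod 433).
Squaring chain: 265 → 79 → 179 → 432; reaches −1, so base 7 does not prove 433 composite.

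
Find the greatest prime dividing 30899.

53

30899 = 11 · 2809
2809 = 53 · 53
53 = 53 · 1
So 30899 = 11 · 53^2; the largest prime factor is 53.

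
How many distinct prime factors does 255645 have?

255645 = 3^2 · 28405
28405 = 5 · 5681
5681 = 13 · 437
437 = 19 · 23
255645 = 3^2 · 5 · 13 · 19 · 23, which has 5 distinct prime factors.

5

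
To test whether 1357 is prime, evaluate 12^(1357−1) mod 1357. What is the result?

12^1 ≡ 12 (mod 1357)
12^2 ≡ 12^2 = 144 ≡ 144 (mod 1357)
12^4 ≡ 144^2 = 20736 ≡ 381 (mod 1357)
12^8 ≡ 381^2 = 145161 ≡ 1319 (mod 1357)
12^16 ≡ 1319^2 = 1739761 ≡ 87 (mod 1357)
12^32 ≡ 87^2 = 7569 ≡ 784 (mod 1357)
12^64 ≡ 784^2 = 614656 ≡ 1292 (mod 1357)
12^128 ≡ 1292^2 = 1669264 ≡ 154 (mod 1357)
12^256 ≡ 154^2 = 23716 ≡ 647 (mod 1357)
12^512 ≡ 647^2 = 418609 ≡ 653 (mod 1357)
12^1024 ≡ 653^2 = 426409 ≡ 311 (mod 1357)
1356 = 1024 + 256 + 64 + 8 + 4 in binary powers of 2.
So 12^1356 ≡ 311 · 647 · 1292 · 1319 · 381 ≡ 1130 (mod 1357).
Since 1130 ≠ 1, base 12 is a Fermat witness: 1357 is composite.

1130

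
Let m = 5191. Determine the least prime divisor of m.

5191 is odd.
Digit sum 16, not divisible by 3.
Ends in 1: not divisible by 5.
7: 5191 = 7·741 + 4
11: 5191 = 11·471 + 10
13: 5191 = 13·399 + 4
17: 5191 = 17·305 + 6
19: 5191 = 19·273 + 4
23: 5191 = 23·225 + 16
29: 5191 = 29·179

29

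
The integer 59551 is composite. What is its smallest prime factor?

59551 is odd.
Digit sum 25, not divisible by 3.
Ends in 1: not divisible by 5.
7: 59551 = 7·8507 + 2
11: 59551 = 11·5413 + 8
13: 59551 = 13·4580 + 11
17: 59551 = 17·3503

17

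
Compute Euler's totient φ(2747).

2640

Factor: 2747 = 41 · 67.
φ(2747) = (41−1) · (67−1) = 40 · 66 = 2640.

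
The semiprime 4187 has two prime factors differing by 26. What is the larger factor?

Since p = q + 26, we have 4187 = q(q + 26), so q² + 26q − 4187 = 0.
Discriminant: 26² + 4·4187 = 676 + 16748 = 17424; √17424 = 132.
q = (−26 + 132)/2 = 53, and p = q + 26 = 79.
Check: 53 · 79 = 4187.

79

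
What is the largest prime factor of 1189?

41

1189 = 29 · 41
41 is prime.
So 1189 = 29 · 41; the largest prime factor is 41.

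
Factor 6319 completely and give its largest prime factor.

6319 = 71 · 89
89 is prime.
So 6319 = 71 · 89; the largest prime factor is 89.

89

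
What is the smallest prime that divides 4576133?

4576133 is odd.
Digit sum 29, not divisible by 3.
Ends in 3: not divisible by 5.
7: 4576133 = 7·653733 + 2
11: 4576133 = 11·416012 + 1
13: 4576133 = 13·352010 + 3
17: 4576133 = 17·269184 + 5
19: 4576133 = 19·240849 + 2
23: 4576133 = 23·198962 + 7
29: 4576133 = 29·157797 + 20
31: 4576133 = 31·147617 + 6
37: 4576133 = 37·123679 + 10
41: 4576133 = 41·111613

41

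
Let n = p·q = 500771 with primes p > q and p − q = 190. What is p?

809

Since p = q + 190, we have 500771 = q(q + 190), so q² + 190q − 500771 = 0.
Discriminant: 190² + 4·500771 = 36100 + 2003084 = 2039184; √2039184 = 1428.
q = (−190 + 1428)/2 = 619, and p = q + 190 = 809.
Check: 619 · 809 = 500771.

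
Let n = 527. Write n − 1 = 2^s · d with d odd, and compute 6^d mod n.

527 − 1 = 526 = 2^1 · 263, so d = 263.
6^1 ≡ 6 (mod 527)
6^2 ≡ 6^2 = 36 ≡ 36 (mod 527)
6^4 ≡ 36^2 = 1296 ≡ 242 (mod 527)
6^8 ≡ 242^2 = 58564 ≡ 67 (mod 527)
6^16 ≡ 67^2 = 4489 ≡ 273 (mod 527)
6^32 ≡ 273^2 = 74529 ≡ 222 (mod 527)
6^64 ≡ 222^2 = 49284 ≡ 273 (mod 527)
6^128 ≡ 273^2 = 74529 ≡ 222 (mod 527)
6^256 ≡ 222^2 = 49284 ≡ 273 (mod 527)
263 = 256 + 4 + 2 + 1 in binary powers of 2.
So 6^263 ≡ 273 · 242 · 36 · 6 ≡ 150 (mod 527).
Squaring chain: 150; never reaches −1, so base 6 is a Miller–Rabin witness that 527 is composite.

150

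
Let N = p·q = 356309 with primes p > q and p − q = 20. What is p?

607

Since p = q + 20, we have 356309 = q(q + 20), so q² + 20q − 356309 = 0.
Discriminant: 20² + 4·356309 = 400 + 1425236 = 1425636; √1425636 = 1194.
q = (−20 + 1194)/2 = 587, and p = q + 20 = 607.
Check: 587 · 607 = 356309.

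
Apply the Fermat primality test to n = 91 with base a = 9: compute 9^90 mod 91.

1

9^1 ≡ 9 (mod 91)
9^2 ≡ 9^2 = 81 ≡ 81 (mod 91)
9^4 ≡ 81^2 = 6561 ≡ 9 (mod 91)
9^8 ≡ 9^2 = 81 ≡ 81 (mod 91)
9^16 ≡ 81^2 = 6561 ≡ 9 (mod 91)
9^32 ≡ 9^2 = 81 ≡ 81 (mod 91)
9^64 ≡ 81^2 = 6561 ≡ 9 (mod 91)
90 = 64 + 16 + 8 + 2 in binary powers of 2.
So 9^90 ≡ 9 · 9 · 81 · 81 ≡ 1 (mod 91).
Since the result is 1, base 9 gives no evidence that 91 is composite.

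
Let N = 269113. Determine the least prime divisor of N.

13

269113 is odd.
Digit sum 22, not divisible by 3.
Ends in 3: not divisible by 5.
7: 269113 = 7·38444 + 5
11: 269113 = 11·24464 + 9
13: 269113 = 13·20701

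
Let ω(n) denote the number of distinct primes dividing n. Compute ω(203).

2

203 = 7 · 29
203 = 7 · 29, which has 2 distinct prime factors.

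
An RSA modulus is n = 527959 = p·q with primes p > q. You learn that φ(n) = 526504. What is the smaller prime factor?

φ(n) = (p−1)(q−1) = n − (p+q) + 1, so p + q = 527959 − 526504 + 1 = 1456.
p and q are the roots of t² − 1456t + 527959 = 0.
Discriminant: 1456² − 4·527959 = 2119936 − 2111836 = 8100; √8100 = 90.
q = (1456 − 90)/2 = 683, p = (1456 + 90)/2 = 773.
Check: 683 · 773 = 527959.

683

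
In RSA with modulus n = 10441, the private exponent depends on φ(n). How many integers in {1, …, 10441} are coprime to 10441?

10192

Factor: 10441 = 53 · 197.
φ(10441) = (53−1) · (197−1) = 52 · 196 = 10192.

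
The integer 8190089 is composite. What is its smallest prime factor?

8190089 is odd.
Digit sum 35, not divisible by 3.
Ends in 9: not divisible by 5.
7: 8190089 = 7·1170012 + 5
11: 8190089 = 11·744553 + 6
13: 8190089 = 13·630006 + 11
17: 8190089 = 17·481769 + 16
19: 8190089 = 19·431057 + 6
23: 8190089 = 23·356090 + 19
29: 8190089 = 29·282416 + 25
31: 8190089 = 31·264196 + 13
37: 8190089 = 37·221353 + 28
41: 8190089 = 41·199758 + 11
43: 8190089 = 43·190467 + 8
47: 8190089 = 47·174257 + 10
53: 8190089 = 53·154529 + 52
59: 8190089 = 59·138815 + 4
61: 8190089 = 61·134263 + 46
67: 8190089 = 67·122240 + 9
71: 8190089 = 71·115353 + 26
73: 8190089 = 73·112193

73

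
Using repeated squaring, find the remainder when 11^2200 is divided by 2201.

11^1 ≡ 11 (mod 2201)
11^2 ≡ 11^2 = 121 ≡ 121 (mod 2201)
11^4 ≡ 121^2 = 14641 ≡ 1435 (mod 2201)
11^8 ≡ 1435^2 = 2059225 ≡ 1290 (mod 2201)
11^16 ≡ 1290^2 = 1664100 ≡ 144 (mod 2201)
11^32 ≡ 144^2 = 20736 ≡ 927 (mod 2201)
11^64 ≡ 927^2 = 859329 ≡ 939 (mod 2201)
11^128 ≡ 939^2 = 881721 ≡ 1321 (mod 2201)
11^256 ≡ 1321^2 = 1745041 ≡ 1849 (mod 2201)
11^512 ≡ 1849^2 = 3418801 ≡ 648 (mod 2201)
11^1024 ≡ 648^2 = 419904 ≡ 1714 (mod 2201)
11^2048 ≡ 1714^2 = 2937796 ≡ 1662 (mod 2201)
2200 = 2048 + 128 + 16 + 8 in binary powers of 2.
So 11^2200 ≡ 1662 · 1321 · 144 · 1290 ≡ 1741 (mod 2201).
Since 1741 ≠ 1, base 11 is a Fermat witness: 2201 is composite.

1741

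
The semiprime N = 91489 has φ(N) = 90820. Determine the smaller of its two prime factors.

φ(n) = (p−1)(q−1) = n − (p+q) + 1, so p + q = 91489 − 90820 + 1 = 670.
p and q are the roots of t² − 670t + 91489 = 0.
Discriminant: 670² − 4·91489 = 448900 − 365956 = 82944; √82944 = 288.
q = (670 − 288)/2 = 191, p = (670 + 288)/2 = 479.
Check: 191 · 479 = 91489.

191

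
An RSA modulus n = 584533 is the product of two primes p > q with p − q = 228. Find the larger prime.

Since p = q + 228, we have 584533 = q(q + 228), so q² + 228q − 584533 = 0.
Discriminant: 228² + 4·584533 = 51984 + 2338132 = 2390116; √2390116 = 1546.
q = (−228 + 1546)/2 = 659, and p = q + 228 = 887.
Check: 659 · 887 = 584533.

887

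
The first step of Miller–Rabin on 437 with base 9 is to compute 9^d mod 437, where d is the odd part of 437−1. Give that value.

294

437 − 1 = 436 = 2^2 · 109, so d = 109.
9^1 ≡ 9 (mod 437)
9^2 ≡ 9^2 = 81 ≡ 81 (mod 437)
9^4 ≡ 81^2 = 6561 ≡ 6 (mod 437)
9^8 ≡ 6^2 = 36 ≡ 36 (mod 437)
9^16 ≡ 36^2 = 1296 ≡ 422 (mod 437)
9^32 ≡ 422^2 = 178084 ≡ 225 (mod 437)
9^64 ≡ 225^2 = 50625 ≡ 370 (mod 437)
109 = 64 + 32 + 8 + 4 + 1 in binary powers of 2.
So 9^109 ≡ 370 · 225 · 36 · 6 · 9 ≡ 294 (mod 437).
Squaring chain: 294 → 347; never reaches −1, so base 9 is a Miller–Rabin witness that 437 is composite.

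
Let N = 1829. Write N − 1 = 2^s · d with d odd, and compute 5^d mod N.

1829 − 1 = 1828 = 2^2 · 457, so d = 457.
5^1 ≡ 5 (mod 1829)
5^2 ≡ 5^2 = 25 ≡ 25 (mod 1829)
5^4 ≡ 25^2 = 625 ≡ 625 (mod 1829)
5^8 ≡ 625^2 = 390625 ≡ 1048 (mod 1829)
5^16 ≡ 1048^2 = 1098304 ≡ 904 (mod 1829)
5^32 ≡ 904^2 = 817216 ≡ 1482 (mod 1829)
5^64 ≡ 1482^2 = 2196324 ≡ 1524 (mod 1829)
5^128 ≡ 1524^2 = 2322576 ≡ 1575 (mod 1829)
5^256 ≡ 1575^2 = 2480625 ≡ 501 (mod 1829)
457 = 256 + 128 + 64 + 8 + 1 in binary powers of 2.
So 5^457 ≡ 501 · 1575 · 1524 · 1048 · 5 ≡ 1462 (mod 1829).
Squaring chain: 1462 → 1172; never reaches −1, so base 5 is a Miller–Rabin witness that 1829 is composite.

1462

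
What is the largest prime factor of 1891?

61

1891 = 31 · 61
61 is prime.
So 1891 = 31 · 61; the largest prime factor is 61.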